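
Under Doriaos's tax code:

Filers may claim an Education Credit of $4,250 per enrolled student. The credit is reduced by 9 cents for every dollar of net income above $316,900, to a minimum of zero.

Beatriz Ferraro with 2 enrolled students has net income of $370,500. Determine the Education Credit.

Education Credit: base = 2 × $4,250 = $8,500. 9% of the $53,600 excess over $316,900 is $4,824; credit = $8,500 − $4,824 = $3,676.

$3,676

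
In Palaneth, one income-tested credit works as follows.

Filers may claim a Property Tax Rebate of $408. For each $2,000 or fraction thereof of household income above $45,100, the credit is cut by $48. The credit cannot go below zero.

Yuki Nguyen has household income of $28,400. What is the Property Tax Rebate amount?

$408

Property Tax Rebate: $28,400 is at or below the $45,100 threshold, so the full $408 applies.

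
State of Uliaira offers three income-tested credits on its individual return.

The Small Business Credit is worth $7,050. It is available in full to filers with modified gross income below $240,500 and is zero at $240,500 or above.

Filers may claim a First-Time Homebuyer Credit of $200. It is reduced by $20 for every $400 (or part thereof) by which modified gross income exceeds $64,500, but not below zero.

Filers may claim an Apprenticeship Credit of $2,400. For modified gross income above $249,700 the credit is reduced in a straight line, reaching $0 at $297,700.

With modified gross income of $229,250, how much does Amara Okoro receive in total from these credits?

$9,450

Small Business Credit: $229,250 is below the $240,500 cutoff, so the full $7,050 applies.
First-Time Homebuyer Credit: income exceeds $64,500 by $164,750 → 412 increments × $20 = $8,240 ≥ base, so the credit is $0.
Apprenticeship Credit: $229,250 is at or below the $249,700 threshold, so the full $2,400 applies.
Total: $7,050 + $0 + $2,400 = $9,450.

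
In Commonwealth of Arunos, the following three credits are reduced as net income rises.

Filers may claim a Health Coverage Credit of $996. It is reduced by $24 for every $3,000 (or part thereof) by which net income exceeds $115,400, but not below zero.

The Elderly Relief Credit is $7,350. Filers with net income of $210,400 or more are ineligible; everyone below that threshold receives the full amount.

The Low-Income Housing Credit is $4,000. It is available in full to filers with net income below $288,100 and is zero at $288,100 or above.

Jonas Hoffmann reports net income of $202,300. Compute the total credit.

$11,650

Health Coverage Credit: income exceeds $115,400 by $86,900, which is 29 full-or-partial $3,000 increments; reduction = 29 × $24 = $696, leaving $300.
Elderly Relief Credit: $202,300 is below the $210,400 cutoff, so the full $7,350 applies.
Low-Income Housing Credit: $202,300 is below the $288,100 cutoff, so the full $4,000 applies.
Total: $300 + $7,350 + $4,000 = $11,650.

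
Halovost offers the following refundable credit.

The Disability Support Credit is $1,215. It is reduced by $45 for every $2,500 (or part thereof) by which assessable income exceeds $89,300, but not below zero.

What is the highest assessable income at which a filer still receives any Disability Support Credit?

$154,300

After 26 increments the reduction is 26 × $45 = $1,170, leaving $45; one more increment wipes it out. Increment 26 ends at excess 26 × $2,500 = $65,000, so the highest qualifying income is $89,300 + $65,000 = $154,300.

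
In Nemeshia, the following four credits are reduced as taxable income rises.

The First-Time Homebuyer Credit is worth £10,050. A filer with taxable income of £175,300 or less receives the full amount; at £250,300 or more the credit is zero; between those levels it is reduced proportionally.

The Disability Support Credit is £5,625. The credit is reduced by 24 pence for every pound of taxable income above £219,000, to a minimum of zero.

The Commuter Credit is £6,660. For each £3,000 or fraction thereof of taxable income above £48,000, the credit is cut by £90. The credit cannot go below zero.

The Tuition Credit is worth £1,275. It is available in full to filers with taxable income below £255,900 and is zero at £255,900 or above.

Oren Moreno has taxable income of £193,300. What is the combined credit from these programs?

First-Time Homebuyer Credit: £193,300 is £18,000 into a £75,000 phase-out range, leaving 57,000/75,000 of the credit: £10,050 × 57,000/75,000 = £7,638.
Disability Support Credit: £193,300 is at or below the £219,000 threshold, so the full £5,625 applies.
Commuter Credit: income exceeds £48,000 by £145,300, which is 49 full-or-partial £3,000 increments; reduction = 49 × £90 = £4,410, leaving £2,250.
Tuition Credit: £193,300 is below the £255,900 cutoff, so the full £1,275 applies.
Total: £7,638 + £5,625 + £2,250 + £1,275 = £16,788.

£16,788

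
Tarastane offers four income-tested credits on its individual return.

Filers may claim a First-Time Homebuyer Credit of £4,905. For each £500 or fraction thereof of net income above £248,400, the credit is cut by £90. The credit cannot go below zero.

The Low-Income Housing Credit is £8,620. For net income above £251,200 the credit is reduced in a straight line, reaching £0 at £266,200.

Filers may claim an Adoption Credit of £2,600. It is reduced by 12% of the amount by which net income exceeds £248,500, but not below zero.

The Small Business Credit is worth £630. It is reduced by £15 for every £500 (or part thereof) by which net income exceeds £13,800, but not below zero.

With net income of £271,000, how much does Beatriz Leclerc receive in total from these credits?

First-Time Homebuyer Credit: income exceeds £248,400 by £22,600, which is 46 full-or-partial £500 increments; reduction = 46 × £90 = £4,140, leaving £765.
Low-Income Housing Credit: £271,000 is at or above £266,200, so the credit is £0.
Adoption Credit: 12% of the £22,500 excess over £248,500 is £2,700 ≥ base, so the credit is £0.
Small Business Credit: income exceeds £13,800 by £257,200 → 515 increments × £15 = £7,725 ≥ base, so the credit is £0.
Total: £765 + £0 + £0 + £0 = £765.

£765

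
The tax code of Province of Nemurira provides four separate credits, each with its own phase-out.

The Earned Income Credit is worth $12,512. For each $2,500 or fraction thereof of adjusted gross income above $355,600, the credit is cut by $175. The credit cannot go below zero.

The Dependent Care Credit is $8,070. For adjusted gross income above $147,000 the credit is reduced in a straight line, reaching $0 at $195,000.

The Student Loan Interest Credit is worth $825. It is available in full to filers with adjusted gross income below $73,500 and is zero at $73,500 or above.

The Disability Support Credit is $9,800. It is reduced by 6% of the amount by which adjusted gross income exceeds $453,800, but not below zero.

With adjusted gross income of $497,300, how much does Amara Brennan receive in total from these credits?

$9,727

Earned Income Credit: income exceeds $355,600 by $141,700, which is 57 full-or-partial $2,500 increments; reduction = 57 × $175 = $9,975, leaving $2,537.
Dependent Care Credit: $497,300 is at or above $195,000, so the credit is $0.
Student Loan Interest Credit: $497,300 meets or exceeds the $73,500 cutoff, so the credit is $0.
Disability Support Credit: 6% of the $43,500 excess over $453,800 is $2,610; credit = $9,800 − $2,610 = $7,190.
Total: $2,537 + $0 + $0 + $7,190 = $9,727.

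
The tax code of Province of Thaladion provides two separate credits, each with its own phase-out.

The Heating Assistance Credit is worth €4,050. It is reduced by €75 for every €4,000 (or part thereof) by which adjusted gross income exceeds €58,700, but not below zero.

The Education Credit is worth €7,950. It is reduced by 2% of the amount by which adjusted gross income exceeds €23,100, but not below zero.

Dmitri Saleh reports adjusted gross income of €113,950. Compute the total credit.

€9,133

Heating Assistance Credit: income exceeds €58,700 by €55,250, which is 14 full-or-partial €4,000 increments; reduction = 14 × €75 = €1,050, leaving €3,000.
Education Credit: 2% of the €90,850 excess over €23,100 is €1,817; credit = €7,950 − €1,817 = €6,133.
Total: €3,000 + €6,133 = €9,133.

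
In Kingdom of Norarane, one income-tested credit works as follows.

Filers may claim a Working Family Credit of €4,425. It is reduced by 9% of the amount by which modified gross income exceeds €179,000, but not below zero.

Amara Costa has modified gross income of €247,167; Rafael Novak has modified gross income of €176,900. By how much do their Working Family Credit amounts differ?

€4,425

Amara (€247,167): Working Family Credit: 9% of the €68,167 excess over €179,000 is €6,135.03 ≥ base, so the credit is €0.
Rafael (€176,900): Working Family Credit: €176,900 is at or below the €179,000 threshold, so the full €4,425 applies.
Difference: |€0 − €4,425| = €4,425.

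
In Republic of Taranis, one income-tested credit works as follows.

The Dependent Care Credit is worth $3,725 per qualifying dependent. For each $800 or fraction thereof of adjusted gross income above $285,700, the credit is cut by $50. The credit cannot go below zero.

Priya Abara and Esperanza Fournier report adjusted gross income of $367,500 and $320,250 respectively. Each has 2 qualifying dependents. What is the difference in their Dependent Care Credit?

Priya ($367,500): Dependent Care Credit: base = 2 × $3,725 = $7,450. income exceeds $285,700 by $81,800, which is 103 full-or-partial $800 increments; reduction = 103 × $50 = $5,150, leaving $2,300.
Esperanza ($320,250): Dependent Care Credit: base = 2 × $3,725 = $7,450. income exceeds $285,700 by $34,550, which is 44 full-or-partial $800 increments; reduction = 44 × $50 = $2,200, leaving $5,250.
Difference: |$2,300 − $5,250| = $2,950.

$2,950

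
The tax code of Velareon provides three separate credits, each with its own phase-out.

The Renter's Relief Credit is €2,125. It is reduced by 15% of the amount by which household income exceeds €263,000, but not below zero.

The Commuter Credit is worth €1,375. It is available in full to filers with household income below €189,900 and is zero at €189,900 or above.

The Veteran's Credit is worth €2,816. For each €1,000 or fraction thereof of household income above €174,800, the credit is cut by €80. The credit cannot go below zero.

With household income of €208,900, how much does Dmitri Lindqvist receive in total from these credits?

€2,141

Renter's Relief Credit: €208,900 is at or below the €263,000 threshold, so the full €2,125 applies.
Commuter Credit: €208,900 meets or exceeds the €189,900 cutoff, so the credit is €0.
Veteran's Credit: income exceeds €174,800 by €34,100, which is 35 full-or-partial €1,000 increments; reduction = 35 × €80 = €2,800, leaving €16.
Total: €2,125 + €0 + €16 = €2,141.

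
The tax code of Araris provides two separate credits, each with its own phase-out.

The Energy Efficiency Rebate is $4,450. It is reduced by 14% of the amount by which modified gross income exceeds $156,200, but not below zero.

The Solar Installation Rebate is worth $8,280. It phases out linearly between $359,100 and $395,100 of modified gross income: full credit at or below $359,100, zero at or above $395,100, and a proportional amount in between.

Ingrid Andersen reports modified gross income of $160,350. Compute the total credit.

$12,149

Energy Efficiency Rebate: 14% of the $4,150 excess over $156,200 is $581; credit = $4,450 − $581 = $3,869.
Solar Installation Rebate: $160,350 is at or below the $359,100 threshold, so the full $8,280 applies.
Total: $3,869 + $8,280 = $12,149.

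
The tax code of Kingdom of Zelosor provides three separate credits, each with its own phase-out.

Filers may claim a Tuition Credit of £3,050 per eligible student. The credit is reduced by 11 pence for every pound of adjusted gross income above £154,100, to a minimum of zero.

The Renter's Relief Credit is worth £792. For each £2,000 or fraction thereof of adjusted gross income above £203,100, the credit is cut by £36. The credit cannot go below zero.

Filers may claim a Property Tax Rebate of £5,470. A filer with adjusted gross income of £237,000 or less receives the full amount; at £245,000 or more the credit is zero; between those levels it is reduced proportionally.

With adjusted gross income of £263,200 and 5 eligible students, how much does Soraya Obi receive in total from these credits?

Tuition Credit: base = 5 × £3,050 = £15,250. 11% of the £109,100 excess over £154,100 is £12,001; credit = £15,250 − £12,001 = £3,249.
Renter's Relief Credit: income exceeds £203,100 by £60,100 → 31 increments × £36 = £1,116 ≥ base, so the credit is £0.
Property Tax Rebate: £263,200 is at or above £245,000, so the credit is £0.
Total: £3,249 + £0 + £0 = £3,249.

£3,249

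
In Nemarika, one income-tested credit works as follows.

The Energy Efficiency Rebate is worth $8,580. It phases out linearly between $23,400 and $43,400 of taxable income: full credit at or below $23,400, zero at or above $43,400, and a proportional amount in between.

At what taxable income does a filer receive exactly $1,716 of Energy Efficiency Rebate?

$39,400

$1,716 is 1,716/8,580 of the full $8,580, so 6,864/8,580 of the $20,000 range has been used: income = $23,400 + $20,000 × 6,864/8,580 = $39,400.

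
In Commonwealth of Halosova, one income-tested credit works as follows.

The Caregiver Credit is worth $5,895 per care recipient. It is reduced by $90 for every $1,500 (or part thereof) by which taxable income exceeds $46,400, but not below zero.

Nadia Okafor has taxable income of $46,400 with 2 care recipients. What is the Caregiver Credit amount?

Caregiver Credit: base = 2 × $5,895 = $11,790. $46,400 is at or below the $46,400 threshold, so the full $11,790 applies.

$11,790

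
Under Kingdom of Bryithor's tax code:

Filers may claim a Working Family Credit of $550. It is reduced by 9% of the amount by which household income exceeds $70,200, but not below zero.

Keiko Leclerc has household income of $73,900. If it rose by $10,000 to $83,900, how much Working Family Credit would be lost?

At $73,900 — 9% of the $3,700 excess over $70,200 is $333; credit = $550 − $333 = $217.
At $83,900 — 9% of the $13,700 excess over $70,200 is $1,233 ≥ base, so the credit is $0.
Lost: $217 − $0 = $217.

$217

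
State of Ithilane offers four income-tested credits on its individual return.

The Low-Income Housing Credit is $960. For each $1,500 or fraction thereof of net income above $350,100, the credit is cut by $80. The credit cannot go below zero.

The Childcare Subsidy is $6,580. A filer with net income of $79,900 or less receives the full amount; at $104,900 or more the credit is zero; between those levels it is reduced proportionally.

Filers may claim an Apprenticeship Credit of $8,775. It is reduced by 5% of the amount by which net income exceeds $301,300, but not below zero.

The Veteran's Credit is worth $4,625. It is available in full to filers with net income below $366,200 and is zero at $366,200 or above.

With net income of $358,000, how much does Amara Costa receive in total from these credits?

$11,045

Low-Income Housing Credit: income exceeds $350,100 by $7,900, which is 6 full-or-partial $1,500 increments; reduction = 6 × $80 = $480, leaving $480.
Childcare Subsidy: $358,000 is at or above $104,900, so the credit is $0.
Apprenticeship Credit: 5% of the $56,700 excess over $301,300 is $2,835; credit = $8,775 − $2,835 = $5,940.
Veteran's Credit: $358,000 is below the $366,200 cutoff, so the full $4,625 applies.
Total: $480 + $0 + $5,940 + $4,625 = $11,045.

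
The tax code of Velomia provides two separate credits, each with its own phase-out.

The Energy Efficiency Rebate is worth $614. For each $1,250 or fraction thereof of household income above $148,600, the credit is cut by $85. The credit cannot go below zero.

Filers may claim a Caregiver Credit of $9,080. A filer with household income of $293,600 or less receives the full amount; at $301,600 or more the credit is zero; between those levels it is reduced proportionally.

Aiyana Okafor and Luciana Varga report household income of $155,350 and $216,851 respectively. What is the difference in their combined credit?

Aiyana ($155,350): Energy Efficiency Rebate: income exceeds $148,600 by $6,750, which is 6 full-or-partial $1,250 increments; reduction = 6 × $85 = $510, leaving $104. Caregiver Credit: $155,350 is at or below the $293,600 threshold, so the full $9,080 applies. total $104 + $9,080 = $9,184
Luciana ($216,851): Energy Efficiency Rebate: income exceeds $148,600 by $68,251 → 55 increments × $85 = $4,675 ≥ base, so the credit is $0. Caregiver Credit: $216,851 is at or below the $293,600 threshold, so the full $9,080 applies. total $0 + $9,080 = $9,080
Difference: |$9,184 − $9,080| = $104.

$104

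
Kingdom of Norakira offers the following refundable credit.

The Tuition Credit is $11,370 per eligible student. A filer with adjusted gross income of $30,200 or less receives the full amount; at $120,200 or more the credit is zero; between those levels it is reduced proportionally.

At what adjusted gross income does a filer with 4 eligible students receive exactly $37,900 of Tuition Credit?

Full credit = 4 × $11,370 = $45,480.
$37,900 is 37,900/45,480 of the full $45,480, so 7,580/45,480 of the $90,000 range has been used: income = $30,200 + $90,000 × 7,580/45,480 = $45,200.

$45,200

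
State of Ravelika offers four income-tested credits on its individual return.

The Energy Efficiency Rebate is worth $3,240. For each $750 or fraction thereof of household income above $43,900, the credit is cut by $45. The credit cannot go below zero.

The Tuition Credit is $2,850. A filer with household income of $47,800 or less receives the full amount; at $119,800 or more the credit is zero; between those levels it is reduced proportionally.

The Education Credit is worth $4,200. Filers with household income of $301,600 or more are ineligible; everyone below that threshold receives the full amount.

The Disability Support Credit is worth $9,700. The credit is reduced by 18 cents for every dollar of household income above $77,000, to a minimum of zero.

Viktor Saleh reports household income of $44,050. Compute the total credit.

Energy Efficiency Rebate: income exceeds $43,900 by $150, which is 1 full-or-partial $750 increment; reduction = 1 × $45 = $45, leaving $3,195.
Tuition Credit: $44,050 is at or below the $47,800 threshold, so the full $2,850 applies.
Education Credit: $44,050 is below the $301,600 cutoff, so the full $4,200 applies.
Disability Support Credit: $44,050 is at or below the $77,000 threshold, so the full $9,700 applies.
Total: $3,195 + $2,850 + $4,200 + $9,700 = $19,945.

$19,945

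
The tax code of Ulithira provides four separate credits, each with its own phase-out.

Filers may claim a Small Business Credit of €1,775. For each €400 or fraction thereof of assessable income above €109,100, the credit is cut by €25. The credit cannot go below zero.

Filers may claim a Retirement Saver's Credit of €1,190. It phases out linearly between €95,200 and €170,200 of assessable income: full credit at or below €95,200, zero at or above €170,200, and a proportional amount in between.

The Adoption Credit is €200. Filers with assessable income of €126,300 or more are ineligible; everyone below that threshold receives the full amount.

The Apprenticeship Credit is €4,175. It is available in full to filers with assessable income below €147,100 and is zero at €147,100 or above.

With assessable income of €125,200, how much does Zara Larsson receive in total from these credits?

€5,839

Small Business Credit: income exceeds €109,100 by €16,100, which is 41 full-or-partial €400 increments; reduction = 41 × €25 = €1,025, leaving €750.
Retirement Saver's Credit: €125,200 is €30,000 into a €75,000 phase-out range, leaving 45,000/75,000 of the credit: €1,190 × 45,000/75,000 = €714.
Adoption Credit: €125,200 is below the €126,300 cutoff, so the full €200 applies.
Apprenticeship Credit: €125,200 is below the €147,100 cutoff, so the full €4,175 applies.
Total: €750 + €714 + €200 + €4,175 = €5,839.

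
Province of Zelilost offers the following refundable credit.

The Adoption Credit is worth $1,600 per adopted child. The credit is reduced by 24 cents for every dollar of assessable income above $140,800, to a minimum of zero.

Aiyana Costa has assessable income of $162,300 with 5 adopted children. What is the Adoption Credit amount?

Adoption Credit: base = 5 × $1,600 = $8,000. 24% of the $21,500 excess over $140,800 is $5,160; credit = $8,000 − $5,160 = $2,840.

$2,840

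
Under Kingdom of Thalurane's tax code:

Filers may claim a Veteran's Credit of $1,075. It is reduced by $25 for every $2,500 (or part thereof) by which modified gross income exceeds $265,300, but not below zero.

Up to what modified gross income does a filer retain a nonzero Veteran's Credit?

After 42 increments the reduction is 42 × $25 = $1,050, leaving $25; one more increment wipes it out. Increment 42 ends at excess 42 × $2,500 = $105,000, so the highest qualifying income is $265,300 + $105,000 = $370,300.

$370,300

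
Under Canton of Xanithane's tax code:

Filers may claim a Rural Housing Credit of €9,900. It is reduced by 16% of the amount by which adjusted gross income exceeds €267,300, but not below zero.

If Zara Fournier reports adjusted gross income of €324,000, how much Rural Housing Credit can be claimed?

Rural Housing Credit: 16% of the €56,700 excess over €267,300 is €9,072; credit = €9,900 − €9,072 = €828.

€828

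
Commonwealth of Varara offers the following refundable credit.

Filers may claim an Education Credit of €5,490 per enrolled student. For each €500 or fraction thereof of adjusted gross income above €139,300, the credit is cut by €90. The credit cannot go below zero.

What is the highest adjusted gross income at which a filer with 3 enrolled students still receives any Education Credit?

Full credit = 3 × €5,490 = €16,470.
After 182 increments the reduction is 182 × €90 = €16,380, leaving €90; one more increment wipes it out. Increment 182 ends at excess 182 × €500 = €91,000, so the highest qualifying income is €139,300 + €91,000 = €230,300.

€230,300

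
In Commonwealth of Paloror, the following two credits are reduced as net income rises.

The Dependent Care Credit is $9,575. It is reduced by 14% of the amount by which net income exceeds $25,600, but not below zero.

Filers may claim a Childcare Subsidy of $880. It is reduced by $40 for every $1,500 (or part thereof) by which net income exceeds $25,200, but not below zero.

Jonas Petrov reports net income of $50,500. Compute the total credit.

Dependent Care Credit: 14% of the $24,900 excess over $25,600 is $3,486; credit = $9,575 − $3,486 = $6,089.
Childcare Subsidy: income exceeds $25,200 by $25,300, which is 17 full-or-partial $1,500 increments; reduction = 17 × $40 = $680, leaving $200.
Total: $6,089 + $200 = $6,289.

$6,289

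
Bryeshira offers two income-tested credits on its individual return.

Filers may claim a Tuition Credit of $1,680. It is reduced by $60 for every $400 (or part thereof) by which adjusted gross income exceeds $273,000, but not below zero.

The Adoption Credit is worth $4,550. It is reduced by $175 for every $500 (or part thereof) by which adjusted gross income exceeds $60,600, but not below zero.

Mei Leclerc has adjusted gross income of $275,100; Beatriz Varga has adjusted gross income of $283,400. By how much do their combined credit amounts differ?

Mei ($275,100): Tuition Credit: income exceeds $273,000 by $2,100, which is 6 full-or-partial $400 increments; reduction = 6 × $60 = $360, leaving $1,320. Adoption Credit: income exceeds $60,600 by $214,500 → 429 increments × $175 = $75,075 ≥ base, so the credit is $0. total $1,320 + $0 = $1,320
Beatriz ($283,400): Tuition Credit: income exceeds $273,000 by $10,400, which is 26 full-or-partial $400 increments; reduction = 26 × $60 = $1,560, leaving $120. Adoption Credit: income exceeds $60,600 by $222,800 → 446 increments × $175 = $78,050 ≥ base, so the credit is $0. total $120 + $0 = $120
Difference: |$1,320 − $120| = $1,200.

$1,200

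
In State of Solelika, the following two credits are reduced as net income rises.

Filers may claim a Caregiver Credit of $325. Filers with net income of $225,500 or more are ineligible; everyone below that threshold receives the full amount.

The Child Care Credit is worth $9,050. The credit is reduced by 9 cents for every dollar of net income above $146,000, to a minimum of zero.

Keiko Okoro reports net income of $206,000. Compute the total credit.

Caregiver Credit: $206,000 is below the $225,500 cutoff, so the full $325 applies.
Child Care Credit: 9% of the $60,000 excess over $146,000 is $5,400; credit = $9,050 − $5,400 = $3,650.
Total: $325 + $3,650 = $3,975.

$3,975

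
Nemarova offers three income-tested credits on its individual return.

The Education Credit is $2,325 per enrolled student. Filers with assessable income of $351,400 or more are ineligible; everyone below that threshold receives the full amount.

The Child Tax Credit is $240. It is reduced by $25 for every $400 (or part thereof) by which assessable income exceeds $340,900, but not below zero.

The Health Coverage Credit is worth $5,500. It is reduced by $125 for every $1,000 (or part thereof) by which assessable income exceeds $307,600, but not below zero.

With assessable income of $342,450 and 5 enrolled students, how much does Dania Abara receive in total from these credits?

Education Credit: base = 5 × $2,325 = $11,625. $342,450 is below the $351,400 cutoff, so the full $11,625 applies.
Child Tax Credit: income exceeds $340,900 by $1,550, which is 4 full-or-partial $400 increments; reduction = 4 × $25 = $100, leaving $140.
Health Coverage Credit: income exceeds $307,600 by $34,850, which is 35 full-or-partial $1,000 increments; reduction = 35 × $125 = $4,375, leaving $1,125.
Total: $11,625 + $140 + $1,125 = $12,890.

$12,890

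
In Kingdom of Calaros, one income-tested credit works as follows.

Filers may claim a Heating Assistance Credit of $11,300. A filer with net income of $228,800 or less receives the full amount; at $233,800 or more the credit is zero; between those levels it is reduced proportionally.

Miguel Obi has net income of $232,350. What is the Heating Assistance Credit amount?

$3,277

Heating Assistance Credit: $232,350 is $3,550 into a $5,000 phase-out range, leaving 1,450/5,000 of the credit: $11,300 × 1,450/5,000 = $3,277.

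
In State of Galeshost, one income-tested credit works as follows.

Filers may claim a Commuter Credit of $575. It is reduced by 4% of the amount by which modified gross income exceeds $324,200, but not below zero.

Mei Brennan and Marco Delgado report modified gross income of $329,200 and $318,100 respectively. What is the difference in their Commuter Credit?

Mei ($329,200): Commuter Credit: 4% of the $5,000 excess over $324,200 is $200; credit = $575 − $200 = $375.
Marco ($318,100): Commuter Credit: $318,100 is at or below the $324,200 threshold, so the full $575 applies.
Difference: |$375 − $575| = $200.

$200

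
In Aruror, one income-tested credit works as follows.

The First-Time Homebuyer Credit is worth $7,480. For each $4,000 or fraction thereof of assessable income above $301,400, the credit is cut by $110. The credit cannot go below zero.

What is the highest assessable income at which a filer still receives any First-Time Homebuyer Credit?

After 67 increments the reduction is 67 × $110 = $7,370, leaving $110; one more increment wipes it out. Increment 67 ends at excess 67 × $4,000 = $268,000, so the highest qualifying income is $301,400 + $268,000 = $569,400.

$569,400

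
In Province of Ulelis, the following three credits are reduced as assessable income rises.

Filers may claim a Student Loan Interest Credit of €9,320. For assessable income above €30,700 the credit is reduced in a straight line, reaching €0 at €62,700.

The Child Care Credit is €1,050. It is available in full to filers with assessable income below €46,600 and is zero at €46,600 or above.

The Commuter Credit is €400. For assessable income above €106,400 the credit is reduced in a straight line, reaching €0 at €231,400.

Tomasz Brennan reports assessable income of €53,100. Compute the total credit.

Student Loan Interest Credit: €53,100 is €22,400 into a €32,000 phase-out range, leaving 9,600/32,000 of the credit: €9,320 × 9,600/32,000 = €2,796.
Child Care Credit: €53,100 meets or exceeds the €46,600 cutoff, so the credit is €0.
Commuter Credit: €53,100 is at or below the €106,400 threshold, so the full €400 applies.
Total: €2,796 + €0 + €400 = €3,196.

€3,196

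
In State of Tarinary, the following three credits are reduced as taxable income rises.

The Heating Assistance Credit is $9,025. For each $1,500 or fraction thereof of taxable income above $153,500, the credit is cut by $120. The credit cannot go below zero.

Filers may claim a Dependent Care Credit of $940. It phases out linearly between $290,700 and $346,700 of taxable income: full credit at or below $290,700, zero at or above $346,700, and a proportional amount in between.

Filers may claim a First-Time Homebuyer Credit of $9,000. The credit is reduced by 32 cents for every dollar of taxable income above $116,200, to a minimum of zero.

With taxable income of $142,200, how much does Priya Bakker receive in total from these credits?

Heating Assistance Credit: $142,200 is at or below the $153,500 threshold, so the full $9,025 applies.
Dependent Care Credit: $142,200 is at or below the $290,700 threshold, so the full $940 applies.
First-Time Homebuyer Credit: 32% of the $26,000 excess over $116,200 is $8,320; credit = $9,000 − $8,320 = $680.
Total: $9,025 + $940 + $680 = $10,645.

$10,645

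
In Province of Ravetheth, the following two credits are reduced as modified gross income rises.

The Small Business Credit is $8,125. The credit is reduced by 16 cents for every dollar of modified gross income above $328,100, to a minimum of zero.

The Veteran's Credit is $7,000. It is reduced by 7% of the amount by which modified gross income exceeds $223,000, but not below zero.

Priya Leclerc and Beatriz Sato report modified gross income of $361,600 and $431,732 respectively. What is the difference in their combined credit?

Priya ($361,600): Small Business Credit: 16% of the $33,500 excess over $328,100 is $5,360; credit = $8,125 − $5,360 = $2,765. Veteran's Credit: 7% of the $138,600 excess over $223,000 is $9,702 ≥ base, so the credit is $0. total $2,765 + $0 = $2,765
Beatriz ($431,732): Small Business Credit: 16% of the $103,632 excess over $328,100 is $16,581.12 ≥ base, so the credit is $0. Veteran's Credit: 7% of the $208,732 excess over $223,000 is $14,611.24 ≥ base, so the credit is $0. total $0 + $0 = $0
Difference: |$2,765 − $0| = $2,765.

$2,765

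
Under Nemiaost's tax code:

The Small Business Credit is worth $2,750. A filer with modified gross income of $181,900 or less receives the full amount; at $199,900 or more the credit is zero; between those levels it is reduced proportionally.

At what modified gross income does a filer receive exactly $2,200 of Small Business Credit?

$185,500

$2,200 is 2,200/2,750 of the full $2,750, so 550/2,750 of the $18,000 range has been used: income = $181,900 + $18,000 × 550/2,750 = $185,500.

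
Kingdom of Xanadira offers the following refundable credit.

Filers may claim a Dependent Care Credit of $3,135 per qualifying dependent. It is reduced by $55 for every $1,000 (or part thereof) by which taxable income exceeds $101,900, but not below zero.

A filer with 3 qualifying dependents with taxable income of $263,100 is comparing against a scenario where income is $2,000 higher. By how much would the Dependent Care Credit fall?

At $263,100 — base = 3 × $3,135 = $9,405. income exceeds $101,900 by $161,200, which is 162 full-or-partial $1,000 increments; reduction = 162 × $55 = $8,910, leaving $495.
At $265,100 — base = 3 × $3,135 = $9,405. income exceeds $101,900 by $163,200, which is 164 full-or-partial $1,000 increments; reduction = 164 × $55 = $9,020, leaving $385.
Lost: $495 − $385 = $110.

$110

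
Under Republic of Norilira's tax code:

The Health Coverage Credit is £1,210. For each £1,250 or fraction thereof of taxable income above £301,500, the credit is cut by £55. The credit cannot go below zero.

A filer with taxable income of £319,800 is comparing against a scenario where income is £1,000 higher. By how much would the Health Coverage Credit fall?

£55

At £319,800 — income exceeds £301,500 by £18,300, which is 15 full-or-partial £1,250 increments; reduction = 15 × £55 = £825, leaving £385.
At £320,800 — income exceeds £301,500 by £19,300, which is 16 full-or-partial £1,250 increments; reduction = 16 × £55 = £880, leaving £330.
Lost: £385 − £330 = £55.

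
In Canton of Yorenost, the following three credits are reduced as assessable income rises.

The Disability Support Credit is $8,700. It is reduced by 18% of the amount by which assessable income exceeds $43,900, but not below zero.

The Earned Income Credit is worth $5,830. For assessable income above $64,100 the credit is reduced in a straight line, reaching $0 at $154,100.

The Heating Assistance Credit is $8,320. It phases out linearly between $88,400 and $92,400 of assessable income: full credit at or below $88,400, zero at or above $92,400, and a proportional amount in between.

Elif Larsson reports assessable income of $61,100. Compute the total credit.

$19,754

Disability Support Credit: 18% of the $17,200 excess over $43,900 is $3,096; credit = $8,700 − $3,096 = $5,604.
Earned Income Credit: $61,100 is at or below the $64,100 threshold, so the full $5,830 applies.
Heating Assistance Credit: $61,100 is at or below the $88,400 threshold, so the full $8,320 applies.
Total: $5,604 + $5,830 + $8,320 = $19,754.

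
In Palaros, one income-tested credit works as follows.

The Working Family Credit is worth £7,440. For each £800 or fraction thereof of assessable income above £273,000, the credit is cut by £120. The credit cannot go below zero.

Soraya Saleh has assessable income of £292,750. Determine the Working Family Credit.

Working Family Credit: income exceeds £273,000 by £19,750, which is 25 full-or-partial £800 increments; reduction = 25 × £120 = £3,000, leaving £4,440.

£4,440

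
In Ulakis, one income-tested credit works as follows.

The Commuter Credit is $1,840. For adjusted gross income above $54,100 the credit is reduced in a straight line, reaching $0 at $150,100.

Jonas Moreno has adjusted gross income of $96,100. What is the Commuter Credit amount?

Commuter Credit: $96,100 is $42,000 into a $96,000 phase-out range, leaving 54,000/96,000 of the credit: $1,840 × 54,000/96,000 = $1,035.

$1,035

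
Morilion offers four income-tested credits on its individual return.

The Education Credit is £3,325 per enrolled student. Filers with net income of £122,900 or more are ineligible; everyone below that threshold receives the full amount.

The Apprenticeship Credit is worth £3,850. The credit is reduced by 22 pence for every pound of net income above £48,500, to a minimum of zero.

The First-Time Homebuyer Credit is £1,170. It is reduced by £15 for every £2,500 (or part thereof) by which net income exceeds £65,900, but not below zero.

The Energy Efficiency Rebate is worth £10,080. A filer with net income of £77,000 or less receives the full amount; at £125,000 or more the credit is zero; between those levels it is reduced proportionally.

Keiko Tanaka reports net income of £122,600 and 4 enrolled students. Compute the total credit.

£14,629

Education Credit: base = 4 × £3,325 = £13,300. £122,600 is below the £122,900 cutoff, so the full £13,300 applies.
Apprenticeship Credit: 22% of the £74,100 excess over £48,500 is £16,302 ≥ base, so the credit is £0.
First-Time Homebuyer Credit: income exceeds £65,900 by £56,700, which is 23 full-or-partial £2,500 increments; reduction = 23 × £15 = £345, leaving £825.
Energy Efficiency Rebate: £122,600 is £45,600 into a £48,000 phase-out range, leaving 2,400/48,000 of the credit: £10,080 × 2,400/48,000 = £504.
Total: £13,300 + £0 + £825 + £504 = £14,629.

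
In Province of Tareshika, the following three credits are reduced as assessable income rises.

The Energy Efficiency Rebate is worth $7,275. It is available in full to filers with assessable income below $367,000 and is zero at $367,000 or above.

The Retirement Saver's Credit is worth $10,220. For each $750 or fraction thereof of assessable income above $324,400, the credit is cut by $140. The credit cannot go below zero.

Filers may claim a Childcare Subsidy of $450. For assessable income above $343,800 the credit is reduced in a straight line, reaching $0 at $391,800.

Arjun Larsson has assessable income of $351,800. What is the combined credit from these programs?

$12,690

Energy Efficiency Rebate: $351,800 is below the $367,000 cutoff, so the full $7,275 applies.
Retirement Saver's Credit: income exceeds $324,400 by $27,400, which is 37 full-or-partial $750 increments; reduction = 37 × $140 = $5,180, leaving $5,040.
Childcare Subsidy: $351,800 is $8,000 into a $48,000 phase-out range, leaving 40,000/48,000 of the credit: $450 × 40,000/48,000 = $375.
Total: $7,275 + $5,040 + $375 = $12,690.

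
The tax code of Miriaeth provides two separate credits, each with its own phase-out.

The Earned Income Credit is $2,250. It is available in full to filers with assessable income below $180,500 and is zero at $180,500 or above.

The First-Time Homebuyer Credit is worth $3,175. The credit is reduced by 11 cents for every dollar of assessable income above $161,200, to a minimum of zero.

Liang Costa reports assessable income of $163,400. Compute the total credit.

$5,183

Earned Income Credit: $163,400 is below the $180,500 cutoff, so the full $2,250 applies.
First-Time Homebuyer Credit: 11% of the $2,200 excess over $161,200 is $242; credit = $3,175 − $242 = $2,933.
Total: $2,250 + $2,933 = $5,183.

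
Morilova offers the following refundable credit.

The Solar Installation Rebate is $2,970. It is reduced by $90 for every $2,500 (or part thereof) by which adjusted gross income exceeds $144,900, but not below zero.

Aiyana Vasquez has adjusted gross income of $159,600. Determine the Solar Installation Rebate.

$2,430

Solar Installation Rebate: income exceeds $144,900 by $14,700, which is 6 full-or-partial $2,500 increments; reduction = 6 × $90 = $540, leaving $2,430.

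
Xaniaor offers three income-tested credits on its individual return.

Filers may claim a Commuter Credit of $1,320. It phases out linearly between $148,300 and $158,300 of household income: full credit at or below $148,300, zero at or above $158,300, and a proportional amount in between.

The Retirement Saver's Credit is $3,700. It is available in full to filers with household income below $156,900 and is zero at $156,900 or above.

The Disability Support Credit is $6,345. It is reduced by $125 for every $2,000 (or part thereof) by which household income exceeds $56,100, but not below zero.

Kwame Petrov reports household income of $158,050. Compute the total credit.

$33

Commuter Credit: $158,050 is $9,750 into a $10,000 phase-out range, leaving 250/10,000 of the credit: $1,320 × 250/10,000 = $33.
Retirement Saver's Credit: $158,050 meets or exceeds the $156,900 cutoff, so the credit is $0.
Disability Support Credit: income exceeds $56,100 by $101,950 → 51 increments × $125 = $6,375 ≥ base, so the credit is $0.
Total: $33 + $0 + $0 = $33.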